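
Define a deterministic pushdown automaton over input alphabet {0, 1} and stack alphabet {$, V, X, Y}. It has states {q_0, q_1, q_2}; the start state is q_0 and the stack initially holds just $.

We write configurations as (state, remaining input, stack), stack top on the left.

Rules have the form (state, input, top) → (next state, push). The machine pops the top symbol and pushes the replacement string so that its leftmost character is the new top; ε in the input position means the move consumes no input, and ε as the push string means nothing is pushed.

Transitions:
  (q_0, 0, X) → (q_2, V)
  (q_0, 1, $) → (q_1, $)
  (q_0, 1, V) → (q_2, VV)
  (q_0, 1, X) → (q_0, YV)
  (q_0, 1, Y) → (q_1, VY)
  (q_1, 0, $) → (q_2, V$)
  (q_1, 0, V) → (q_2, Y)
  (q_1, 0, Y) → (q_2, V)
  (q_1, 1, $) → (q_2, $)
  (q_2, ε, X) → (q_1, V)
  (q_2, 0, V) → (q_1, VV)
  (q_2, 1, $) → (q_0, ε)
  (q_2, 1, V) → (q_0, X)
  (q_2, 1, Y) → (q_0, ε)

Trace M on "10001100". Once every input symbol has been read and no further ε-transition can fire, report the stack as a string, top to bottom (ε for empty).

YVV$

(q_0, 10001100, $)
  read 1, top $: go to q_1, push $ → (q_1, 0001100, $)
  read 0, top $: go to q_2, push V$ → (q_2, 001100, V$)
  read 0, top V: go to q_1, push VV → (q_1, 01100, VV$)
  read 0, top V: go to q_2, push Y → (q_2, 1100, YV$)
  read 1, top Y: go to q_0, push ε → (q_0, 100, V$)
  read 1, top V: go to q_2, push VV → (q_2, 00, VV$)
  read 0, top V: go to q_1, push VV → (q_1, 0, VVV$)
  read 0, top V: go to q_2, push Y → (q_2, ε, YVV$)
All input consumed in state q_2 with stack YVV$.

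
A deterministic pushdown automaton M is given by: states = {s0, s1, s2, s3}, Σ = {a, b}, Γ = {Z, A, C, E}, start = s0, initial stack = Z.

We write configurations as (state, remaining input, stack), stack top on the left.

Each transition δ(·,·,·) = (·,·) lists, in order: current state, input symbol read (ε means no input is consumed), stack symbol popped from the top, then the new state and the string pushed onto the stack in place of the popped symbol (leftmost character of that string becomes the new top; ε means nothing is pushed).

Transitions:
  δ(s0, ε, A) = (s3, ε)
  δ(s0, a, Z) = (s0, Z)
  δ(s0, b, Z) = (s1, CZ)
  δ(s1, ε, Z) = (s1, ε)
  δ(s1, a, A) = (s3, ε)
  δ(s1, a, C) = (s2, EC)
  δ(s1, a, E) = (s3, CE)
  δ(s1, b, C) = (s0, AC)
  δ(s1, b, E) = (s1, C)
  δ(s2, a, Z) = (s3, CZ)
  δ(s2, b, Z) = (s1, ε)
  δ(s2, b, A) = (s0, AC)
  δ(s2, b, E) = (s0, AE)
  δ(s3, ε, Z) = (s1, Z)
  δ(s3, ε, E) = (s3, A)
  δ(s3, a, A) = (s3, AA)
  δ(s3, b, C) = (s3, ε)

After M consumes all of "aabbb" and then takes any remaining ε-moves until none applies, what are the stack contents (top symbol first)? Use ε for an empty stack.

(s0, aabbb, Z)
  read a, top Z: go to s0, push Z → (s0, abbb, Z)
  read a, top Z: go to s0, push Z → (s0, bbb, Z)
  read b, top Z: go to s1, push CZ → (s1, bb, CZ)
  read b, top C: go to s0, push AC → (s0, b, ACZ)
  ε-move, top A: go to s3, push ε → (s3, b, CZ)
  read b, top C: go to s3, push ε → (s3, ε, Z)
  ε-move, top Z: go to s1, push Z → (s1, ε, Z)
  ε-move, top Z: go to s1, push ε → (s1, ε, ε)
All input consumed in state s1 with stack ε.

ε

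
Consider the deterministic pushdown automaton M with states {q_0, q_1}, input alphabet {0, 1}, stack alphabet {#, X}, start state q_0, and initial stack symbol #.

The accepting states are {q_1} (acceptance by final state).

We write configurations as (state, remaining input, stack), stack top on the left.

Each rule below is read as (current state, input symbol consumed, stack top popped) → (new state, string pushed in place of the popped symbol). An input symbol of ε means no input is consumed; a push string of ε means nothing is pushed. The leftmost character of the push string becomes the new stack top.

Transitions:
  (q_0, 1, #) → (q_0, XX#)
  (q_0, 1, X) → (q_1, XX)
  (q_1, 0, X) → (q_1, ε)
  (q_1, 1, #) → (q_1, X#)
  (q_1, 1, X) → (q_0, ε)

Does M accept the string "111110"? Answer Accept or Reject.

Reject

(q_0, 111110, #) ⊢ (q_0, 11110, XX#) ⊢ (q_1, 1110, XXX#) ⊢ (q_0, 110, XX#) ⊢ (q_1, 10, XXX#) ⊢ (q_0, 0, XX#)
No transition applies at (q_0, 0, XX#); input not fully consumed.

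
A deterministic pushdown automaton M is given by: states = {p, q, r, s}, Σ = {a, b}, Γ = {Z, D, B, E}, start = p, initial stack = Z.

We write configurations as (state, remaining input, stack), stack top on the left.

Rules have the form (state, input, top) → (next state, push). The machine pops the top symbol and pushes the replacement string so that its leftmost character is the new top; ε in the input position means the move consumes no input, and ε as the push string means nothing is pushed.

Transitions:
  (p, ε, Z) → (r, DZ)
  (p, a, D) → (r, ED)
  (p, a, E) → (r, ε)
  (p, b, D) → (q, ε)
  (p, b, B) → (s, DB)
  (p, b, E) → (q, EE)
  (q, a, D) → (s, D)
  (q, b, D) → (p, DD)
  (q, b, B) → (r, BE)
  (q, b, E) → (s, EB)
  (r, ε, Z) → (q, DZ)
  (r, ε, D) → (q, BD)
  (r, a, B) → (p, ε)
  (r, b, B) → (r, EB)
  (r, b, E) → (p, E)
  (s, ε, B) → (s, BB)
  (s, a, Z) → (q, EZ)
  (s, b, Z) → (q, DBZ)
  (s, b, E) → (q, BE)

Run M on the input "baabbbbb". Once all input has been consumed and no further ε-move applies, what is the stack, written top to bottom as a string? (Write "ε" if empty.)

(p, baabbbbb, Z)
  ε-move, top Z: go to r, push DZ → (r, baabbbbb, DZ)
  ε-move, top D: go to q, push BD → (q, baabbbbb, BDZ)
  read b, top B: go to r, push BE → (r, aabbbbb, BEDZ)
  read a, top B: go to p, push ε → (p, abbbbb, EDZ)
  read a, top E: go to r, push ε → (r, bbbbb, DZ)
  ε-move, top D: go to q, push BD → (q, bbbbb, BDZ)
  read b, top B: go to r, push BE → (r, bbbb, BEDZ)
  read b, top B: go to r, push EB → (r, bbb, EBEDZ)
  read b, top E: go to p, push E → (p, bb, EBEDZ)
  read b, top E: go to q, push EE → (q, b, EEBEDZ)
  read b, top E: go to s, push EB → (s, ε, EBEBEDZ)
All input consumed in state s with stack EBEBEDZ.

EBEBEDZ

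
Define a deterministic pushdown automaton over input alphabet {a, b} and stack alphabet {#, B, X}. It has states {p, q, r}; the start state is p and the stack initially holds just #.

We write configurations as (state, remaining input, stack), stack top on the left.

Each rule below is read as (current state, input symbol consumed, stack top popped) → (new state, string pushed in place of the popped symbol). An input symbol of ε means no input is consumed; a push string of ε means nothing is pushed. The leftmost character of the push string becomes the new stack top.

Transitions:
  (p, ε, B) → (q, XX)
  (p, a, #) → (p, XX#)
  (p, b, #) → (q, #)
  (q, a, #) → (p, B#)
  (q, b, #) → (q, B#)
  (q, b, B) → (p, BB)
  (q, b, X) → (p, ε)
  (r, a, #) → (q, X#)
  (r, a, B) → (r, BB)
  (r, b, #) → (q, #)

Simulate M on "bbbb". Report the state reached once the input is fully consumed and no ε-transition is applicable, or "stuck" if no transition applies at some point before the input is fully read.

(p, bbbb, #)
  read b, top #: go to q, push # → (q, bbb, #)
  read b, top #: go to q, push B# → (q, bb, B#)
  read b, top B: go to p, push BB → (p, b, BB#)
  ε-move, top B: go to q, push XX → (q, b, XXB#)
  read b, top X: go to p, push ε → (p, ε, XB#)
All input consumed; M is in state p.

p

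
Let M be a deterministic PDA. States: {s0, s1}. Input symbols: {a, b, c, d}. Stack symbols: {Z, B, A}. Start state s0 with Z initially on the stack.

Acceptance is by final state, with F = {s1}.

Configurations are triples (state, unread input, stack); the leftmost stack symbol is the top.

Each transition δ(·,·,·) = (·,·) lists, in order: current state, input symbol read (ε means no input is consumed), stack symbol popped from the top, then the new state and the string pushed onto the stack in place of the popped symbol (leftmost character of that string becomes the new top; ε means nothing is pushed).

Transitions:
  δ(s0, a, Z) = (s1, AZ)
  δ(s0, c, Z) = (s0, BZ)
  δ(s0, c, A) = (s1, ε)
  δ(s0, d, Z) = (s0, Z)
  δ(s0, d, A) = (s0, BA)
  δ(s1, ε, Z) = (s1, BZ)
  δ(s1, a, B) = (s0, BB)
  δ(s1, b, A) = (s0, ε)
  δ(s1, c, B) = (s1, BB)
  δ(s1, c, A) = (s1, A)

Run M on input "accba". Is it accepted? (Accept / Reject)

Accept

(s0, accba, Z) ⊢ (s1, ccba, AZ) ⊢ (s1, cba, AZ) ⊢ (s1, ba, AZ) ⊢ (s0, a, Z) ⊢ (s1, ε, AZ)
All input consumed; state s1 ∈ F.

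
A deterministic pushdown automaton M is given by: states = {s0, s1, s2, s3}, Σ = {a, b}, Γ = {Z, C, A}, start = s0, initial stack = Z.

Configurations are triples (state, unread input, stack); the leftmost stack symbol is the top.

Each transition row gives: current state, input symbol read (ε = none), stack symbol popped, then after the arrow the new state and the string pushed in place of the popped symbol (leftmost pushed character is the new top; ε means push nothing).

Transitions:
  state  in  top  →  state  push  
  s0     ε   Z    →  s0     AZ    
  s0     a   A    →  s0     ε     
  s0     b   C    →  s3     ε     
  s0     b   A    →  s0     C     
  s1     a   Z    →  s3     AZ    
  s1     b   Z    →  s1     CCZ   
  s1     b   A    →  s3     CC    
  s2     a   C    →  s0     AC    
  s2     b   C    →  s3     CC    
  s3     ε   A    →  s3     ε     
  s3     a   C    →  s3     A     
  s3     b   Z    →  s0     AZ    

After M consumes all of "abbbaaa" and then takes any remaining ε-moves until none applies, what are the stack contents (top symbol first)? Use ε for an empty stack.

(s0, abbbaaa, Z)
  ε-move, top Z: go to s0, push AZ → (s0, abbbaaa, AZ)
  read a, top A: go to s0, push ε → (s0, bbbaaa, Z)
  ε-move, top Z: go to s0, push AZ → (s0, bbbaaa, AZ)
  read b, top A: go to s0, push C → (s0, bbaaa, CZ)
  read b, top C: go to s3, push ε → (s3, baaa, Z)
  read b, top Z: go to s0, push AZ → (s0, aaa, AZ)
  read a, top A: go to s0, push ε → (s0, aa, Z)
  ε-move, top Z: go to s0, push AZ → (s0, aa, AZ)
  read a, top A: go to s0, push ε → (s0, a, Z)
  ε-move, top Z: go to s0, push AZ → (s0, a, AZ)
  read a, top A: go to s0, push ε → (s0, ε, Z)
  ε-move, top Z: go to s0, push AZ → (s0, ε, AZ)
All input consumed in state s0 with stack AZ.

AZ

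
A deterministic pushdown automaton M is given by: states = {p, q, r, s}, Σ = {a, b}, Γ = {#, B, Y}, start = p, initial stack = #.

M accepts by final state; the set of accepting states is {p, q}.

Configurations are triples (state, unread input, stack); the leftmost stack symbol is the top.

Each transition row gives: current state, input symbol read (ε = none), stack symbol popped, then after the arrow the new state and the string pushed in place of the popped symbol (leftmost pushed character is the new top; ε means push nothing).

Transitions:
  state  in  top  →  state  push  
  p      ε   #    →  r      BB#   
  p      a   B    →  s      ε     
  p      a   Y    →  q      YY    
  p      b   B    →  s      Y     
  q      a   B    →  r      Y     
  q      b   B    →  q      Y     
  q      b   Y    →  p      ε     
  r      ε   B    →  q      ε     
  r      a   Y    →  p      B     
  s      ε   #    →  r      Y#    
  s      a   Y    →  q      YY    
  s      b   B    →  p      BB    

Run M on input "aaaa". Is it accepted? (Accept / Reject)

(p, aaaa, #)
  ε-move, top #: go to r, push BB# → (r, aaaa, BB#)
  ε-move, top B: go to q, push ε → (q, aaaa, B#)
  read a, top B: go to r, push Y → (r, aaa, Y#)
  read a, top Y: go to p, push B → (p, aa, B#)
  read a, top B: go to s, push ε → (s, a, #)
  ε-move, top #: go to r, push Y# → (r, a, Y#)
  read a, top Y: go to p, push B → (p, ε, B#)
All input consumed; state p ∈ F.

Accept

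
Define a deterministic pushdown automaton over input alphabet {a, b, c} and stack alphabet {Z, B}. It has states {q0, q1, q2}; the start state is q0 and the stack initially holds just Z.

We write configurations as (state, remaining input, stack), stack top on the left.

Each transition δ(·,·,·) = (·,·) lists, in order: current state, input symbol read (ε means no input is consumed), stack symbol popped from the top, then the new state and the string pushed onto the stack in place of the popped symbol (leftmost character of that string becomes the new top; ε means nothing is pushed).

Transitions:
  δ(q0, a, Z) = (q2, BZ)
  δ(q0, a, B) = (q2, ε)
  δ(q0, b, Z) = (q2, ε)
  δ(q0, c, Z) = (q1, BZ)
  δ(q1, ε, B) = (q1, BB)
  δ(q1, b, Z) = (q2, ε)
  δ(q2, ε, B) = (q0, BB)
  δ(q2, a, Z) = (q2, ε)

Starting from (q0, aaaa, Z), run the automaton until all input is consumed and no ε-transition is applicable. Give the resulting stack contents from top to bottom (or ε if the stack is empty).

(q0, aaaa, Z)
  read a, top Z: go to q2, push BZ → (q2, aaa, BZ)
  ε-move, top B: go to q0, push BB → (q0, aaa, BBZ)
  read a, top B: go to q2, push ε → (q2, aa, BZ)
  ε-move, top B: go to q0, push BB → (q0, aa, BBZ)
  read a, top B: go to q2, push ε → (q2, a, BZ)
  ε-move, top B: go to q0, push BB → (q0, a, BBZ)
  read a, top B: go to q2, push ε → (q2, ε, BZ)
  ε-move, top B: go to q0, push BB → (q0, ε, BBZ)
All input consumed in state q0 with stack BBZ.

BBZ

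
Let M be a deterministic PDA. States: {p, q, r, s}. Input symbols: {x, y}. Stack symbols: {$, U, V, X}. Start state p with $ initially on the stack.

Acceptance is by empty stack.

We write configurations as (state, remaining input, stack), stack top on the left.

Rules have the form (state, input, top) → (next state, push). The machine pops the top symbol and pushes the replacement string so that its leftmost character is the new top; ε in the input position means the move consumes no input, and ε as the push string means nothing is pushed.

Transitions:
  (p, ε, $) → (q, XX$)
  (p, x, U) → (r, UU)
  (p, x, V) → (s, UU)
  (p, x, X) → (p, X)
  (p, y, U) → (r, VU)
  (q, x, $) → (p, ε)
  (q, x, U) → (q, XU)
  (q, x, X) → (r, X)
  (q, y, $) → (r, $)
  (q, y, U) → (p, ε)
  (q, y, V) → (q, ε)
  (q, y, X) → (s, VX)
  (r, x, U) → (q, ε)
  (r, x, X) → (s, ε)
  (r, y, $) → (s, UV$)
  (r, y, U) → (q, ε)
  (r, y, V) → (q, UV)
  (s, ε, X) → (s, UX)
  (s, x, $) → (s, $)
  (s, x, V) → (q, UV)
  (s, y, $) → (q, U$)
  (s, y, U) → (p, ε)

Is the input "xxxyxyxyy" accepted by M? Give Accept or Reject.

(p, xxxyxyxyy, $)
  ε-move, top $: go to q, push XX$ → (q, xxxyxyxyy, XX$)
  read x, top X: go to r, push X → (r, xxyxyxyy, XX$)
  read x, top X: go to s, push ε → (s, xyxyxyy, X$)
  ε-move, top X: go to s, push UX → (s, xyxyxyy, UX$)
No transition applies at (s, xyxyxyy, UX$); input not fully consumed.

Reject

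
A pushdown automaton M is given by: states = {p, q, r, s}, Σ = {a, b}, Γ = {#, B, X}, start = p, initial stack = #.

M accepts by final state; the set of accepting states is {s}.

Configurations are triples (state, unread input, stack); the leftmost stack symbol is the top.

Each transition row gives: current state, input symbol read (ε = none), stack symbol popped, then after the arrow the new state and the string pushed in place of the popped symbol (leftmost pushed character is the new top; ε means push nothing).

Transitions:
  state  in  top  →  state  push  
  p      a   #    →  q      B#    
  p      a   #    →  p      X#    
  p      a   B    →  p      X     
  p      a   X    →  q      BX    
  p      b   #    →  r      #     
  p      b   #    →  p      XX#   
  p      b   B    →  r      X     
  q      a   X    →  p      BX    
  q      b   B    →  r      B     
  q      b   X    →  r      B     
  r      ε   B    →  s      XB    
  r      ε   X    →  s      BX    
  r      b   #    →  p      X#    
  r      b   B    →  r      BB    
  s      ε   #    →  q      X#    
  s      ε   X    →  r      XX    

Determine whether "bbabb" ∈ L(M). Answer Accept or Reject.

Accept

One accepting computation: (p, bbabb, #) ⊢ (r, babb, #) ⊢ (p, abb, X#) ⊢ (q, bb, BX#) ⊢ (r, b, BX#) ⊢ (r, ε, BBX#) ⊢ (s, ε, XBBX#)
All input consumed and state s ∈ F.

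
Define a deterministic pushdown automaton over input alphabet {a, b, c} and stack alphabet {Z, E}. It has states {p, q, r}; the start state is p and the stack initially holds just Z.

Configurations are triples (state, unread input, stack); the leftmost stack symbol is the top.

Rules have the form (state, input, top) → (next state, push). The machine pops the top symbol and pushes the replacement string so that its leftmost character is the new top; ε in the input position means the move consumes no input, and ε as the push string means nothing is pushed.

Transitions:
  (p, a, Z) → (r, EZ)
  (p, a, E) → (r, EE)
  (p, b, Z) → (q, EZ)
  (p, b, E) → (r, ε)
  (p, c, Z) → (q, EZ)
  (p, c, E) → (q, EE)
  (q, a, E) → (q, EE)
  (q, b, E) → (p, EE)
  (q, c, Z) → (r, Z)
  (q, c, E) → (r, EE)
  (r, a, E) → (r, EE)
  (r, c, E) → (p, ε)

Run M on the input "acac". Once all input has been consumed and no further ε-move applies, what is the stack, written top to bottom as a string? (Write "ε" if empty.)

Z

(p, acac, Z) ⊢ (r, cac, EZ) ⊢ (p, ac, Z) ⊢ (r, c, EZ) ⊢ (p, ε, Z)
All input consumed in state p with stack Z.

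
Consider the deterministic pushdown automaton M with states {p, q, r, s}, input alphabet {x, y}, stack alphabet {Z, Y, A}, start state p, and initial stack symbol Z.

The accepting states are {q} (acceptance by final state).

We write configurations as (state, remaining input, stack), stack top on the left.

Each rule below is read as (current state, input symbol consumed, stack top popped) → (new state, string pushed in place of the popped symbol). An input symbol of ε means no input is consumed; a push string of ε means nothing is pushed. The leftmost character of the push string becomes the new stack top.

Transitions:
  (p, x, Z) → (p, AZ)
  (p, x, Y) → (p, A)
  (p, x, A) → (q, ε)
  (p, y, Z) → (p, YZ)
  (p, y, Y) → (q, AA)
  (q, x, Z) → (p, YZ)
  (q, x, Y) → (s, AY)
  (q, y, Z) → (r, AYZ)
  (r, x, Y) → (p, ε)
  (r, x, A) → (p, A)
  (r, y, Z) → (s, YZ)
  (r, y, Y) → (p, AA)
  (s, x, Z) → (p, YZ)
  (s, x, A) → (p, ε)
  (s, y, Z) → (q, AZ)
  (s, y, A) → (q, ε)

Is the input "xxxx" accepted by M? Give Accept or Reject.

Reject

(p, xxxx, Z)
  read x, top Z: go to p, push AZ → (p, xxx, AZ)
  read x, top A: go to q, push ε → (q, xx, Z)
  read x, top Z: go to p, push YZ → (p, x, YZ)
  read x, top Y: go to p, push A → (p, ε, AZ)
All input consumed; state p ∉ F and no further ε-move applies.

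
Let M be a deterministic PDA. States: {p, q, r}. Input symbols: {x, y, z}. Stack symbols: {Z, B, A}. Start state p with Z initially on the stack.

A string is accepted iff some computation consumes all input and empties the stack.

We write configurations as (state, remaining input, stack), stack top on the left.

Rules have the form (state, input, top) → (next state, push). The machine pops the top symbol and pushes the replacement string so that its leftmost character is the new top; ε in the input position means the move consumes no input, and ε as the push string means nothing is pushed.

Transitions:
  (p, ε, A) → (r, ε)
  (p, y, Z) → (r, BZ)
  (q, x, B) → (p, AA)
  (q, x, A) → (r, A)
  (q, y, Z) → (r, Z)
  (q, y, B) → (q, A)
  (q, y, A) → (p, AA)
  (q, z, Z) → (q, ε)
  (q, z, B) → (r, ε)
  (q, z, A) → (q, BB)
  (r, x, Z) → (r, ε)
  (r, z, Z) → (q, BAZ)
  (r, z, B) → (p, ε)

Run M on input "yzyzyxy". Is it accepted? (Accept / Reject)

Reject

(p, yzyzyxy, Z) ⊢ (r, zyzyxy, BZ) ⊢ (p, yzyxy, Z) ⊢ (r, zyxy, BZ) ⊢ (p, yxy, Z) ⊢ (r, xy, BZ)
No transition applies at (r, xy, BZ); input not fully consumed.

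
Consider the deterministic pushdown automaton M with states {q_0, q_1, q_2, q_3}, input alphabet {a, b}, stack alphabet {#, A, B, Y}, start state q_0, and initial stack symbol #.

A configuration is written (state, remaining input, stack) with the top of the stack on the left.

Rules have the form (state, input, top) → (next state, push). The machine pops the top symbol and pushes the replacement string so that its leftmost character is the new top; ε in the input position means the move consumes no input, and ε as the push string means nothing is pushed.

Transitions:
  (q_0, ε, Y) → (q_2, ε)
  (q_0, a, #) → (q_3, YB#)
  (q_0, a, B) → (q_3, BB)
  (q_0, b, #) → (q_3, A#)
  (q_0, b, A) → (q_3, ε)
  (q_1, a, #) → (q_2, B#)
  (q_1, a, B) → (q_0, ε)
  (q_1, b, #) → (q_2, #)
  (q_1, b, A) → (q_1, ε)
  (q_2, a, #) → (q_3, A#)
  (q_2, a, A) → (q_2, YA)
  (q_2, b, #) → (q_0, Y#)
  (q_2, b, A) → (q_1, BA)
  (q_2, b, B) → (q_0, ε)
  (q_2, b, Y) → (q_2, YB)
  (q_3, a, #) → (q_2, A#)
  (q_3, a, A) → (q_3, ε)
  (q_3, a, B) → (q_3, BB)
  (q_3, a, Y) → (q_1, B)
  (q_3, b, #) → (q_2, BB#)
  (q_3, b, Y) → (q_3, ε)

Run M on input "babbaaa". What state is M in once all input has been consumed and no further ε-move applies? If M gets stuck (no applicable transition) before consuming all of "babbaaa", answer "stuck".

(q_0, babbaaa, #) ⊢ (q_3, abbaaa, A#) ⊢ (q_3, bbaaa, #) ⊢ (q_2, baaa, BB#) ⊢ (q_0, aaa, B#) ⊢ (q_3, aa, BB#) ⊢ (q_3, a, BBB#) ⊢ (q_3, ε, BBBB#)
All input consumed; M is in state q_3.

q_3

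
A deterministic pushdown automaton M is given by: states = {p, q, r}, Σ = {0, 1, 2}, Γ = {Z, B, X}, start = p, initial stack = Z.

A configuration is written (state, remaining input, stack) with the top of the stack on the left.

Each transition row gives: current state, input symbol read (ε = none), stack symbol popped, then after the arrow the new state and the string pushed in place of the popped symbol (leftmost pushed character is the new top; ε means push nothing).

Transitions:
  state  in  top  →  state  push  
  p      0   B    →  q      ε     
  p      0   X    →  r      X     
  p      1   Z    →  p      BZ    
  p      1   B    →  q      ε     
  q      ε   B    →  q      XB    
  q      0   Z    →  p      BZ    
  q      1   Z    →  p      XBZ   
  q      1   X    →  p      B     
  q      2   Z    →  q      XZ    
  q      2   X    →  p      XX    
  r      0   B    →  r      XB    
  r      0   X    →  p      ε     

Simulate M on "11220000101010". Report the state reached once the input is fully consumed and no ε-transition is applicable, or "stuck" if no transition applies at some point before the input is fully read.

stuck

(p, 11220000101010, Z) ⊢ (p, 1220000101010, BZ) ⊢ (q, 220000101010, Z) ⊢ (q, 20000101010, XZ) ⊢ (p, 0000101010, XXZ) ⊢ (r, 000101010, XXZ) ⊢ (p, 00101010, XZ) ⊢ (r, 0101010, XZ) ⊢ (p, 101010, Z) ⊢ (p, 01010, BZ) ⊢ (q, 1010, Z) ⊢ (p, 010, XBZ) ⊢ (r, 10, XBZ)
No transition for (r, 1, top X); M blocks with input 10 remaining.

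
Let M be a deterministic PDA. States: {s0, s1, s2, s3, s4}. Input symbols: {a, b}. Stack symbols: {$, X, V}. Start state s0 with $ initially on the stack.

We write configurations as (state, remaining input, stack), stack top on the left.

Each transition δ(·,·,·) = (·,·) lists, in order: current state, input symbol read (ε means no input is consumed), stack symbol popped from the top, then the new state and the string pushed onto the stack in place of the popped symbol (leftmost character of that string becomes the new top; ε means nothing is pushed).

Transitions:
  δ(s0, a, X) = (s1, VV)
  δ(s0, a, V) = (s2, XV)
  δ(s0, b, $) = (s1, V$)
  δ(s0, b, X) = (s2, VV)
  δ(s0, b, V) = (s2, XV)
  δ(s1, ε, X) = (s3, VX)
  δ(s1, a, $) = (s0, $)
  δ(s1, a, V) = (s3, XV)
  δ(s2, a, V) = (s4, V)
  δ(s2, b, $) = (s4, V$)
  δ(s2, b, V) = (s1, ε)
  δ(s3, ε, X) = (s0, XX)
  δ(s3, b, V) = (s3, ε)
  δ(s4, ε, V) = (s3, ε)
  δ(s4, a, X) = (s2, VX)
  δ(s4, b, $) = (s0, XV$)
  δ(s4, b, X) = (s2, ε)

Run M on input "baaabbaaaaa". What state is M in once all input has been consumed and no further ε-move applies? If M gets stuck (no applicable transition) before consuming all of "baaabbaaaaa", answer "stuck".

(s0, baaabbaaaaa, $)
  read b, top $: go to s1, push V$ → (s1, aaabbaaaaa, V$)
  read a, top V: go to s3, push XV → (s3, aabbaaaaa, XV$)
  ε-move, top X: go to s0, push XX → (s0, aabbaaaaa, XXV$)
  read a, top X: go to s1, push VV → (s1, abbaaaaa, VVXV$)
  read a, top V: go to s3, push XV → (s3, bbaaaaa, XVVXV$)
  ε-move, top X: go to s0, push XX → (s0, bbaaaaa, XXVVXV$)
  read b, top X: go to s2, push VV → (s2, baaaaa, VVXVVXV$)
  read b, top V: go to s1, push ε → (s1, aaaaa, VXVVXV$)
  read a, top V: go to s3, push XV → (s3, aaaa, XVXVVXV$)
  ε-move, top X: go to s0, push XX → (s0, aaaa, XXVXVVXV$)
  read a, top X: go to s1, push VV → (s1, aaa, VVXVXVVXV$)
  read a, top V: go to s3, push XV → (s3, aa, XVVXVXVVXV$)
  ε-move, top X: go to s0, push XX → (s0, aa, XXVVXVXVVXV$)
  read a, top X: go to s1, push VV → (s1, a, VVXVVXVXVVXV$)
  read a, top V: go to s3, push XV → (s3, ε, XVVXVVXVXVVXV$)
  ε-move, top X: go to s0, push XX → (s0, ε, XXVVXVVXVXVVXV$)
All input consumed; M is in state s0.

s0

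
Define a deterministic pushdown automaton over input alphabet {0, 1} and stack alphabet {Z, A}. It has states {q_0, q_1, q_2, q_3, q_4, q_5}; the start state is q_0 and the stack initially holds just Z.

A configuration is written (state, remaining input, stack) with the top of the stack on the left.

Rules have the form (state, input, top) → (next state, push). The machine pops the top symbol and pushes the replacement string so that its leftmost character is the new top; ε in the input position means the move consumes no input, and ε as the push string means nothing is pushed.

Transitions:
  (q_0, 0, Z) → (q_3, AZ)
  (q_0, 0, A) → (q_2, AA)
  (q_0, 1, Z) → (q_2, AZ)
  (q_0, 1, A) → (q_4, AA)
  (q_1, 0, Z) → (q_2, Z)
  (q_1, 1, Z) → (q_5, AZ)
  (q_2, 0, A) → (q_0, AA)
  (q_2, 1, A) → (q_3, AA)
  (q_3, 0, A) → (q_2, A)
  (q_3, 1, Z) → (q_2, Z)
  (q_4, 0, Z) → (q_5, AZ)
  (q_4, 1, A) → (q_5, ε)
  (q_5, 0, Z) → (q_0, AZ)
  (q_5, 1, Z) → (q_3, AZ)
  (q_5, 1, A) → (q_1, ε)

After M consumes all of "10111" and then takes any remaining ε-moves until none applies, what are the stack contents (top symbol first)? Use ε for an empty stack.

(q_0, 10111, Z)
  read 1, top Z: go to q_2, push AZ → (q_2, 0111, AZ)
  read 0, top A: go to q_0, push AA → (q_0, 111, AAZ)
  read 1, top A: go to q_4, push AA → (q_4, 11, AAAZ)
  read 1, top A: go to q_5, push ε → (q_5, 1, AAZ)
  read 1, top A: go to q_1, push ε → (q_1, ε, AZ)
All input consumed in state q_1 with stack AZ.

AZ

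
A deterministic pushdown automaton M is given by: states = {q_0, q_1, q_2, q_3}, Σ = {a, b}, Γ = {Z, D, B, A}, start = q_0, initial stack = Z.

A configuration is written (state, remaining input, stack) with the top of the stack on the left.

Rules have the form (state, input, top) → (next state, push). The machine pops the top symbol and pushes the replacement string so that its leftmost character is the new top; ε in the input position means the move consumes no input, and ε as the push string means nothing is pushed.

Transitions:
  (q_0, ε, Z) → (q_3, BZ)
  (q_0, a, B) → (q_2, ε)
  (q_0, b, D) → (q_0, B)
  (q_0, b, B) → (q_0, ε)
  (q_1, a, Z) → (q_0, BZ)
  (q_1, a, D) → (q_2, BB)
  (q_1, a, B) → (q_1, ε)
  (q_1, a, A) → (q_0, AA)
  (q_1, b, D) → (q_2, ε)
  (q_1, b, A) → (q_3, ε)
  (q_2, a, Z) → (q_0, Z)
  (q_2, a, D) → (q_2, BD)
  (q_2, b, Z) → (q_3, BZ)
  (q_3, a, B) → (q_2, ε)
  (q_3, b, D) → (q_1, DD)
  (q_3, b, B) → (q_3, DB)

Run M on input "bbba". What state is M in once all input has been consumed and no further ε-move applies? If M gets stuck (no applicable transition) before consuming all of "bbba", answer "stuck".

(q_0, bbba, Z)
  ε-move, top Z: go to q_3, push BZ → (q_3, bbba, BZ)
  read b, top B: go to q_3, push DB → (q_3, bba, DBZ)
  read b, top D: go to q_1, push DD → (q_1, ba, DDBZ)
  read b, top D: go to q_2, push ε → (q_2, a, DBZ)
  read a, top D: go to q_2, push BD → (q_2, ε, BDBZ)
All input consumed; M is in state q_2.

q_2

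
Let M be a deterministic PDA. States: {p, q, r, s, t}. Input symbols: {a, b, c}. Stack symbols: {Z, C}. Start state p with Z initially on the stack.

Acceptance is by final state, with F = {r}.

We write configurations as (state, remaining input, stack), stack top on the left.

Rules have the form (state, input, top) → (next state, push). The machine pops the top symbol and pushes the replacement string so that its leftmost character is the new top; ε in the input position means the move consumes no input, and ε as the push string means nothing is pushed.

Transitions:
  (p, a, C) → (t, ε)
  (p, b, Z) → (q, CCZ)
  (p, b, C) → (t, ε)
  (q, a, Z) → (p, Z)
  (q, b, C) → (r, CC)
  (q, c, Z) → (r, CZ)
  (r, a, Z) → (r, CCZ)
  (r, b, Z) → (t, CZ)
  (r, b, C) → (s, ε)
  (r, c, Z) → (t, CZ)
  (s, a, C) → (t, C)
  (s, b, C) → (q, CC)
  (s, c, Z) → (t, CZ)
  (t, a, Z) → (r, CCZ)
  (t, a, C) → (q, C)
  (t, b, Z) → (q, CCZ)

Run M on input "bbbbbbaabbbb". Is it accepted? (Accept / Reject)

(p, bbbbbbaabbbb, Z)
  read b, top Z: go to q, push CCZ → (q, bbbbbaabbbb, CCZ)
  read b, top C: go to r, push CC → (r, bbbbaabbbb, CCCZ)
  read b, top C: go to s, push ε → (s, bbbaabbbb, CCZ)
  read b, top C: go to q, push CC → (q, bbaabbbb, CCCZ)
  read b, top C: go to r, push CC → (r, baabbbb, CCCCZ)
  read b, top C: go to s, push ε → (s, aabbbb, CCCZ)
  read a, top C: go to t, push C → (t, abbbb, CCCZ)
  read a, top C: go to q, push C → (q, bbbb, CCCZ)
  read b, top C: go to r, push CC → (r, bbb, CCCCZ)
  read b, top C: go to s, push ε → (s, bb, CCCZ)
  read b, top C: go to q, push CC → (q, b, CCCCZ)
  read b, top C: go to r, push CC → (r, ε, CCCCCZ)
All input consumed; state r ∈ F.

Accept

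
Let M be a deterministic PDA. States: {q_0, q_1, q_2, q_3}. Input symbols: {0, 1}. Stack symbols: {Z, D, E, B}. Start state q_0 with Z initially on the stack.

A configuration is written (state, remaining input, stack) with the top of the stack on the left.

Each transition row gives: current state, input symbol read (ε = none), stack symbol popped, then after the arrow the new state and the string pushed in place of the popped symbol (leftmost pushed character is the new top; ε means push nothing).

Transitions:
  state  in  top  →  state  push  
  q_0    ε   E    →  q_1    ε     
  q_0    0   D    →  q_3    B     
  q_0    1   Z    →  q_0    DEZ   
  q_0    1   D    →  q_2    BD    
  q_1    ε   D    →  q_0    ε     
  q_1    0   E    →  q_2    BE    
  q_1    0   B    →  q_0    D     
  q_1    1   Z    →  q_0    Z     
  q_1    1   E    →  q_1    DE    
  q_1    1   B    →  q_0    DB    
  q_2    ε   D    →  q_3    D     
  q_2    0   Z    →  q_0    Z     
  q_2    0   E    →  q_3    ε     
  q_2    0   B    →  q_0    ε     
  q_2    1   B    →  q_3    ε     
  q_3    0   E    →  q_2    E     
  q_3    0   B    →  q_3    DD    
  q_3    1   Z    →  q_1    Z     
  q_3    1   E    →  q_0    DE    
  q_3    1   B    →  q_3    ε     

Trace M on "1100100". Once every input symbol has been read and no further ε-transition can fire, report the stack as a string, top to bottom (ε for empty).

Z

(q_0, 1100100, Z) ⊢ (q_0, 100100, DEZ) ⊢ (q_2, 00100, BDEZ) ⊢ (q_0, 0100, DEZ) ⊢ (q_3, 100, BEZ) ⊢ (q_3, 00, EZ) ⊢ (q_2, 0, EZ) ⊢ (q_3, ε, Z)
All input consumed in state q_3 with stack Z.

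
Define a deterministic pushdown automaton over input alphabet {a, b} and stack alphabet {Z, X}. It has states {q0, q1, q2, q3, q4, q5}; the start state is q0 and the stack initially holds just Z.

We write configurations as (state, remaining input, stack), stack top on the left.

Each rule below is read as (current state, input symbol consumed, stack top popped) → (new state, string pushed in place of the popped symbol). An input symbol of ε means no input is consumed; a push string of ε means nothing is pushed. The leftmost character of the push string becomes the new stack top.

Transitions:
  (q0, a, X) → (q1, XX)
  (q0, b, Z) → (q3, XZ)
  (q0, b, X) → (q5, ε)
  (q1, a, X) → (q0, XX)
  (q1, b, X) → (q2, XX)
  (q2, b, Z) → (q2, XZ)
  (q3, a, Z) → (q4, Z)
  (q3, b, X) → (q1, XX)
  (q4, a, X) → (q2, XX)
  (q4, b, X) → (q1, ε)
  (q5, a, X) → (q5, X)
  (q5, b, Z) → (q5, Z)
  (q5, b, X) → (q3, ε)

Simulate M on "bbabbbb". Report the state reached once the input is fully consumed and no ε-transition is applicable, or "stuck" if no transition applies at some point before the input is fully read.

(q0, bbabbbb, Z)
  read b, top Z: go to q3, push XZ → (q3, babbbb, XZ)
  read b, top X: go to q1, push XX → (q1, abbbb, XXZ)
  read a, top X: go to q0, push XX → (q0, bbbb, XXXZ)
  read b, top X: go to q5, push ε → (q5, bbb, XXZ)
  read b, top X: go to q3, push ε → (q3, bb, XZ)
  read b, top X: go to q1, push XX → (q1, b, XXZ)
  read b, top X: go to q2, push XX → (q2, ε, XXXZ)
All input consumed; M is in state q2.

q2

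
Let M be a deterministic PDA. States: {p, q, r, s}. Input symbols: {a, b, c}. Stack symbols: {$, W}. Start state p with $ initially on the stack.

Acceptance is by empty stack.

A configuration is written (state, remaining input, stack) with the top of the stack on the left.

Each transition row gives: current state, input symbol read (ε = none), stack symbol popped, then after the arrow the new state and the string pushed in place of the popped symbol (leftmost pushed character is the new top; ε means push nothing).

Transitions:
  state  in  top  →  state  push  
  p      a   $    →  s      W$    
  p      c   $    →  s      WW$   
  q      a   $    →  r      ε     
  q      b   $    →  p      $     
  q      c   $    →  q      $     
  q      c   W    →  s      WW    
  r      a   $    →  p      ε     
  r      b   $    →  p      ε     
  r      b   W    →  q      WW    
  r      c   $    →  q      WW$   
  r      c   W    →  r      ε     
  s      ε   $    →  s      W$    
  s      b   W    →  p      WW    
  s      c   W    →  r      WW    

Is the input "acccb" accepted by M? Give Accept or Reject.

Accept

(p, acccb, $) ⊢ (s, cccb, W$) ⊢ (r, ccb, WW$) ⊢ (r, cb, W$) ⊢ (r, b, $) ⊢ (p, ε, ε)
All input consumed and the stack is empty.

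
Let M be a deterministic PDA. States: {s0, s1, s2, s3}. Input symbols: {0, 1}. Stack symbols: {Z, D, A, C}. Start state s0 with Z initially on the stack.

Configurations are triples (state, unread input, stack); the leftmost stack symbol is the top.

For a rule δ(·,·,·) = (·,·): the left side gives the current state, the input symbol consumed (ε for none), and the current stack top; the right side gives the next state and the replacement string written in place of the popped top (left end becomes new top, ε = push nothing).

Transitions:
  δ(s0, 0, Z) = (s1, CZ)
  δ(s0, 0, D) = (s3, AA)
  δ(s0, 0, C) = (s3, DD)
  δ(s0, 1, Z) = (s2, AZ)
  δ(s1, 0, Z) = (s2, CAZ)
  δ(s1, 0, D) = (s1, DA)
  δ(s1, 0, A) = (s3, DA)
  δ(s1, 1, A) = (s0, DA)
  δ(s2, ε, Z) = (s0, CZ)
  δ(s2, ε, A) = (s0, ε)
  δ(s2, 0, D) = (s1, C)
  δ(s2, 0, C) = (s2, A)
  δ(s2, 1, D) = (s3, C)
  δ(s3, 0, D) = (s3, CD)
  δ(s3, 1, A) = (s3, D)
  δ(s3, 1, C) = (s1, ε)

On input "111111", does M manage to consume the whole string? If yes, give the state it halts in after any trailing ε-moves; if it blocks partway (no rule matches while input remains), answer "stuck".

s0

(s0, 111111, Z)
  read 1, top Z: go to s2, push AZ → (s2, 11111, AZ)
  ε-move, top A: go to s0, push ε → (s0, 11111, Z)
  read 1, top Z: go to s2, push AZ → (s2, 1111, AZ)
  ε-move, top A: go to s0, push ε → (s0, 1111, Z)
  read 1, top Z: go to s2, push AZ → (s2, 111, AZ)
  ε-move, top A: go to s0, push ε → (s0, 111, Z)
  read 1, top Z: go to s2, push AZ → (s2, 11, AZ)
  ε-move, top A: go to s0, push ε → (s0, 11, Z)
  read 1, top Z: go to s2, push AZ → (s2, 1, AZ)
  ε-move, top A: go to s0, push ε → (s0, 1, Z)
  read 1, top Z: go to s2, push AZ → (s2, ε, AZ)
  ε-move, top A: go to s0, push ε → (s0, ε, Z)
All input consumed; M is in state s0.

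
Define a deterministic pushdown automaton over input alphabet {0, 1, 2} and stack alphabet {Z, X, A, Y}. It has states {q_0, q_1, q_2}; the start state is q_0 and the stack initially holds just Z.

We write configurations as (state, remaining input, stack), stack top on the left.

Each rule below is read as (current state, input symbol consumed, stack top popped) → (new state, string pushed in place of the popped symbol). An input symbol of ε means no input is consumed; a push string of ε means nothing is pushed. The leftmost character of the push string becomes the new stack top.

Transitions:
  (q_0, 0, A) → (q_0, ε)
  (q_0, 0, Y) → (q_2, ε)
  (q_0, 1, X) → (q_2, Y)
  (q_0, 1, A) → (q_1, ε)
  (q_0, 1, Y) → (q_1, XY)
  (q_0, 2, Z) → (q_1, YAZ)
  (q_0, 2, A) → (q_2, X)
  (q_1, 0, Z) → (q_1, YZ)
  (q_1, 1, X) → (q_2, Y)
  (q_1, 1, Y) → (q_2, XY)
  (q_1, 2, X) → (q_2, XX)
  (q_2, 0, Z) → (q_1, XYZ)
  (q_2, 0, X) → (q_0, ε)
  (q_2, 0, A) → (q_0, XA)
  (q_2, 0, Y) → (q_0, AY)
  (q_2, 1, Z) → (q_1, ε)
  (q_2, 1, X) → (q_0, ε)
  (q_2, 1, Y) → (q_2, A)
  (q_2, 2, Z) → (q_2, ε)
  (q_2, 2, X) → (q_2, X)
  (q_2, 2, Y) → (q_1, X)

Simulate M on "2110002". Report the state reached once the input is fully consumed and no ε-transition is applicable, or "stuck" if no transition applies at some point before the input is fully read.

(q_0, 2110002, Z)
  read 2, top Z: go to q_1, push YAZ → (q_1, 110002, YAZ)
  read 1, top Y: go to q_2, push XY → (q_2, 10002, XYAZ)
  read 1, top X: go to q_0, push ε → (q_0, 0002, YAZ)
  read 0, top Y: go to q_2, push ε → (q_2, 002, AZ)
  read 0, top A: go to q_0, push XA → (q_0, 02, XAZ)
No transition for (q_0, 0, top X); M blocks with input 02 remaining.

stuck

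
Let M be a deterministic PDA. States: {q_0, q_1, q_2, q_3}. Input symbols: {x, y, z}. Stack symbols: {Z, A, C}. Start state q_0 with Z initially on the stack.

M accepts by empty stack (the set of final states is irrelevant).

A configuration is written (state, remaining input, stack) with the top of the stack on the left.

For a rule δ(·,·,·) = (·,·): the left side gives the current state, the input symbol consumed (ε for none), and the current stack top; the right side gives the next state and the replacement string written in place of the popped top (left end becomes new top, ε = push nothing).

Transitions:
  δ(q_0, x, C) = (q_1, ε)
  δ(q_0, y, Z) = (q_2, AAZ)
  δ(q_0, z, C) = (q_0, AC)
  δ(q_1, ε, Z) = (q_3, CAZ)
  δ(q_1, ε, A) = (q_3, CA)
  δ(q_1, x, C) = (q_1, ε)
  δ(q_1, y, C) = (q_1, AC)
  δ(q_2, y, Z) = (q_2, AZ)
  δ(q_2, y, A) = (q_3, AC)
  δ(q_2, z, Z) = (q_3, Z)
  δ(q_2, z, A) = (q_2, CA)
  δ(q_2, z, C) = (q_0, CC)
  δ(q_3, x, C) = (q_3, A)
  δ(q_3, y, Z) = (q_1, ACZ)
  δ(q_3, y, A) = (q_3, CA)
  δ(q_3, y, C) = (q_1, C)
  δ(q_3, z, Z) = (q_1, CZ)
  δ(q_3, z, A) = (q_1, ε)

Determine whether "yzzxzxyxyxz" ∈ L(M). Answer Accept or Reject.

Reject

(q_0, yzzxzxyxyxz, Z)
  read y, top Z: go to q_2, push AAZ → (q_2, zzxzxyxyxz, AAZ)
  read z, top A: go to q_2, push CA → (q_2, zxzxyxyxz, CAAZ)
  read z, top C: go to q_0, push CC → (q_0, xzxyxyxz, CCAAZ)
  read x, top C: go to q_1, push ε → (q_1, zxyxyxz, CAAZ)
No transition applies at (q_1, zxyxyxz, CAAZ); input not fully consumed.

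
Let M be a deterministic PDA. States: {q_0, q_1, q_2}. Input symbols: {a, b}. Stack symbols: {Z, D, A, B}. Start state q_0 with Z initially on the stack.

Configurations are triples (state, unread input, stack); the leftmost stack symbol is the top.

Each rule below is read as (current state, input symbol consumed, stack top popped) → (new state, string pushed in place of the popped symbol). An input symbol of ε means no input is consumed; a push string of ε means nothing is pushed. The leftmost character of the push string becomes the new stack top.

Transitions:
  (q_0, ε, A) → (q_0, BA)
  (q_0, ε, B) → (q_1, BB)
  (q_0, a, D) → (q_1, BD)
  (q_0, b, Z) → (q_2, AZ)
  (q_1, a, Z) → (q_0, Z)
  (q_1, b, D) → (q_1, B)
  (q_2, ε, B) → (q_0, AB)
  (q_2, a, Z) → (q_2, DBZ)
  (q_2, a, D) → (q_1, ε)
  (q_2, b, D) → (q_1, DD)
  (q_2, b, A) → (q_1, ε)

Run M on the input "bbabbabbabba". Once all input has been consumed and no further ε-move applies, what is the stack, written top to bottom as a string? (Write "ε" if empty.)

(q_0, bbabbabbabba, Z) ⊢ (q_2, babbabbabba, AZ) ⊢ (q_1, abbabbabba, Z) ⊢ (q_0, bbabbabba, Z) ⊢ (q_2, babbabba, AZ) ⊢ (q_1, abbabba, Z) ⊢ (q_0, bbabba, Z) ⊢ (q_2, babba, AZ) ⊢ (q_1, abba, Z) ⊢ (q_0, bba, Z) ⊢ (q_2, ba, AZ) ⊢ (q_1, a, Z) ⊢ (q_0, ε, Z)
All input consumed in state q_0 with stack Z.

Z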